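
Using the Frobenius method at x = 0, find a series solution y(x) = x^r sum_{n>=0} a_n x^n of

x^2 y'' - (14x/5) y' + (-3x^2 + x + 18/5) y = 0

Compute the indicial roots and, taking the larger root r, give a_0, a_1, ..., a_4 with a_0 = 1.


Write in Frobenius form y'' + (p(x)/x) y' + (q(x)/x^2) y = 0:
  p(x) = -14/5,  q(x) = -3x^2 + x + 18/5.
Indicial equation: r(r-1) + (-14/5) r + (18/5) = 0 -> roots r_1 = 2, r_2 = 9/5.
Take r = r_1 = 2. Let y(x) = x^r sum_{n>=0} a_n x^n with a_0 = 1.
Substitute y = x^r sum a_n x^n and match x^{r+n}. The recurrence is
  D(n) a_n + 1 a_{n-1} - 3 a_{n-2} = 0,  where D(n) = (r+n)(r+n-1) + (-14/5)(r+n) + (18/5).
  a_n = [-1 a_{n-1} + 3 a_{n-2}] / D(n).
Since the indicial polynomial factors as (r - r_1)(r - r_2), D(n) = (r_1 + n - r_1)(r_1 + n - r_2) = n(n + 1/5).
Evaluating step by step (a_0 = 1):
  n = 1: D(1) = 1(1 + 1/5) = 6/5; numerator = -1(1) = -1; a_1 = (-1)/(6/5) = -5/6
  n = 2: D(2) = 2(2 + 1/5) = 22/5; numerator = -1(-5/6) + 3(1) = 23/6; a_2 = (23/6)/(22/5) = 115/132
  n = 3: D(3) = 3(3 + 1/5) = 48/5; numerator = -1(115/132) + 3(-5/6) = -445/132; a_3 = (-445/132)/(48/5) = -2225/6336
  n = 4: D(4) = 4(4 + 1/5) = 84/5; numerator = -1(-2225/6336) + 3(115/132) = 18785/6336; a_4 = (18785/6336)/(84/5) = 93925/532224

r = 2; a_0 = 1; a_1 = -5/6; a_2 = 115/132; a_3 = -2225/6336; a_4 = 93925/532224


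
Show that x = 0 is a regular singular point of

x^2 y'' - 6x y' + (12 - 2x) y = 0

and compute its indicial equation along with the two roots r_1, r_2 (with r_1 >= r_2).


Divide by x^2 to reach normal form y'' + P_1(x) y' + P_2(x) y = 0 with P_1(x) = -6/x and P_2(x) = -2/x + 12/x^2.
x = 0 is a singular point because the y'-coefficient -6/x has a pole at x = 0 and the y-coefficient -2/x + 12/x^2 has a pole at x = 0.
It is a regular singular point because x P_1(x) = p(x) = -6 and x^2 P_2(x) = q(x) = 12 - 2x are polynomials, hence analytic at x = 0.
p(0) = -6,  q(0) = 12.
Indicial equation: r(r-1) + p(0) r + q(0) = 0, i.e. r^2 + (p(0) - 1) r + q(0) = 0, i.e. r^2 - 7 r + 12 = 0.
Discriminant: (-7)^2 - 4(12) = 1, so r = (7 ± 1)/2.
Solving: r_1 = 4, r_2 = 3.

indicial: r^2 - 7 r + 12 = 0; roots r_1 = 4, r_2 = 3


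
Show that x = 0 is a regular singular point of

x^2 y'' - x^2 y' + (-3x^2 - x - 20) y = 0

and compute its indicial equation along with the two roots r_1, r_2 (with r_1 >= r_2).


Divide by x^2 to reach normal form y'' + P_1(x) y' + P_2(x) y = 0 with P_1(x) = -1 and P_2(x) = -3 - 1/x - 20/x^2.
x = 0 is a singular point because the y-coefficient -3 - 1/x - 20/x^2 has a pole at x = 0.
It is a regular singular point because x P_1(x) = p(x) = -x and x^2 P_2(x) = q(x) = -3x^2 - x - 20 are polynomials, hence analytic at x = 0.
p(0) = 0,  q(0) = -20.
Indicial equation: r(r-1) + p(0) r + q(0) = 0, i.e. r^2 + (p(0) - 1) r + q(0) = 0, i.e. r^2 - 1 r - 20 = 0.
Discriminant: (-1)^2 - 4(-20) = 81, so r = (1 ± 9)/2.
Solving: r_1 = 5, r_2 = -4.

indicial: r^2 - 1 r - 20 = 0; roots r_1 = 5, r_2 = -4


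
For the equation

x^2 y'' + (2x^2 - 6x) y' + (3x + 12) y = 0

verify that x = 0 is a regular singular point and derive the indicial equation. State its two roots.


Divide by x^2 to reach normal form y'' + P_1(x) y' + P_2(x) y = 0 with P_1(x) = 2 - 6/x and P_2(x) = 3/x + 12/x^2.
x = 0 is a singular point because the y'-coefficient 2 - 6/x has a pole at x = 0 and the y-coefficient 3/x + 12/x^2 has a pole at x = 0.
It is a regular singular point because x P_1(x) = p(x) = 2x - 6 and x^2 P_2(x) = q(x) = 3x + 12 are polynomials, hence analytic at x = 0.
p(0) = -6,  q(0) = 12.
Indicial equation: r(r-1) + p(0) r + q(0) = 0, i.e. r^2 + (p(0) - 1) r + q(0) = 0, i.e. r^2 - 7 r + 12 = 0.
Discriminant: (-7)^2 - 4(12) = 1, so r = (7 ± 1)/2.
Solving: r_1 = 4, r_2 = 3.

indicial: r^2 - 7 r + 12 = 0; roots r_1 = 4, r_2 = 3


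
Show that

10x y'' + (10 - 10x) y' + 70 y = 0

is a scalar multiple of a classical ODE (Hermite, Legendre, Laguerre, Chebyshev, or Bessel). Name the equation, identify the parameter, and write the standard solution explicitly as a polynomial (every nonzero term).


All three coefficients share the factor 10; dividing through by 10 gives  x y'' + (1 - x) y' + 7 y = 0.
This matches the Laguerre equation x y'' + (1 - x) y' + n y = 0 with n = 7; the polynomial solution is L_7(x).
With y = sum_k a_k x^k, matching x^k gives (k+1)k a_{k+1} + (k+1) a_{k+1} - k a_k + n a_k = 0, i.e. (k+1)^2 a_{k+1} = (k - n) a_k = (k - 7) a_k. The right side vanishes at k = 7, so the series terminates at degree 7.
Standard normalization L_n(0) = 1 gives a_0 = 1. Work upward with a_{k+1} = (k - 7) a_k / (k+1)^2:
  a_1 = (0 - 7)(1) / 1^2 = -7/1 = -7
  a_2 = (1 - 7)(-7) / 2^2 = 42/4 = 21/2
  a_3 = (2 - 7)(21/2) / 3^2 = (-105/2)/9 = -35/6
  a_4 = (3 - 7)(-35/6) / 4^2 = (70/3)/16 = 35/24
  a_5 = (4 - 7)(35/24) / 5^2 = (-35/8)/25 = -7/40
  a_6 = (5 - 7)(-7/40) / 6^2 = (7/20)/36 = 7/720
  a_7 = (6 - 7)(7/720) / 7^2 = (-7/720)/49 = -1/5040
Hence L_7(x) = -x^7/5040 + 7 x^6/720 - 7 x^5/40 + 35 x^4/24 - 35 x^3/6 + 21 x^2/2 - 7 x + 1.

L_7(x); series = -x^7/5040 + 7 x^6/720 - 7 x^5/40 + 35 x^4/24 - 35 x^3/6 + 21 x^2/2 - 7 x + 1


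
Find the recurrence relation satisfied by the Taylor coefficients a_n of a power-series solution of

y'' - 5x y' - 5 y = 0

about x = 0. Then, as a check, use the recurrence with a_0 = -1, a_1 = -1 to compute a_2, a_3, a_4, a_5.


Substitute y = sum_n a_n x^n.
y''(x) has coefficient (n+2)(n+1) a_{n+2} at x^n;
-5 x y'(x) has coefficient -5 n a_n at x^n (shift);
-5 y(x) has coefficient -5 a_n at x^n.
Matching x^n: (n+2)(n+1) a_{n+2} + (-5n - 5) a_n = 0.
Thus a_{n+2} = (5n + 5) / ((n+1)(n+2)) * a_n.

Check with a_0 = -1, a_1 = -1 (apply the recurrence for n = 0, 1, 2, 3): a_0 = -1, a_1 = -1, a_2 = -5/2, a_3 = -5/3, a_4 = -25/8, a_5 = -5/3.

a_(n+2) = (5n + 5) / ((n+1)(n+2)) * a_n; check: a_0 = -1, a_1 = -1, a_2 = -5/2, a_3 = -5/3, a_4 = -25/8, a_5 = -5/3


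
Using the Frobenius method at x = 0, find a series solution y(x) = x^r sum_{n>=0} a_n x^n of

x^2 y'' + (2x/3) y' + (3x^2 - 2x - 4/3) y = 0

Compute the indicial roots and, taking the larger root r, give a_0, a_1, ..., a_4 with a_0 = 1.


Write in Frobenius form y'' + (p(x)/x) y' + (q(x)/x^2) y = 0:
  p(x) = 2/3,  q(x) = 3x^2 - 2x - 4/3.
Indicial equation: r(r-1) + (2/3) r + (-4/3) = 0 -> roots r_1 = 4/3, r_2 = -1.
Take r = r_1 = 4/3. Let y(x) = x^r sum_{n>=0} a_n x^n with a_0 = 1.
Substitute y = x^r sum a_n x^n and match x^{r+n}. The recurrence is
  D(n) a_n - 2 a_{n-1} + 3 a_{n-2} = 0,  where D(n) = (r+n)(r+n-1) + (2/3)(r+n) + (-4/3).
  a_n = [2 a_{n-1} - 3 a_{n-2}] / D(n).
Since the indicial polynomial factors as (r - r_1)(r - r_2), D(n) = (r_1 + n - r_1)(r_1 + n - r_2) = n(n + 7/3).
Evaluating step by step (a_0 = 1):
  n = 1: D(1) = 1(1 + 7/3) = 10/3; numerator = 2(1) = 2; a_1 = (2)/(10/3) = 3/5
  n = 2: D(2) = 2(2 + 7/3) = 26/3; numerator = 2(3/5) - 3(1) = -9/5; a_2 = (-9/5)/(26/3) = -27/130
  n = 3: D(3) = 3(3 + 7/3) = 16; numerator = 2(-27/130) - 3(3/5) = -144/65; a_3 = (-144/65)/(16) = -9/65
  n = 4: D(4) = 4(4 + 7/3) = 76/3; numerator = 2(-9/65) - 3(-27/130) = 9/26; a_4 = (9/26)/(76/3) = 27/1976

r = 4/3; a_0 = 1; a_1 = 3/5; a_2 = -27/130; a_3 = -9/65; a_4 = 27/1976


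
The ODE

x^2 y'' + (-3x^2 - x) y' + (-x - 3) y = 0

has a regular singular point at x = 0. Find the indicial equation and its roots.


Divide by x^2 to reach normal form y'' + P_1(x) y' + P_2(x) y = 0 with P_1(x) = -3 - 1/x and P_2(x) = -1/x - 3/x^2.
x = 0 is a singular point because the y'-coefficient -3 - 1/x has a pole at x = 0 and the y-coefficient -1/x - 3/x^2 has a pole at x = 0.
It is a regular singular point because x P_1(x) = p(x) = -3x - 1 and x^2 P_2(x) = q(x) = -x - 3 are polynomials, hence analytic at x = 0.
p(0) = -1,  q(0) = -3.
Indicial equation: r(r-1) + p(0) r + q(0) = 0, i.e. r^2 + (p(0) - 1) r + q(0) = 0, i.e. r^2 - 2 r - 3 = 0.
Discriminant: (-2)^2 - 4(-3) = 16, so r = (2 ± 4)/2.
Solving: r_1 = 3, r_2 = -1.

indicial: r^2 - 2 r - 3 = 0; roots r_1 = 3, r_2 = -1


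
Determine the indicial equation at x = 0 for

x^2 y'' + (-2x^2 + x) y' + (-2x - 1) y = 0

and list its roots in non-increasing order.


Divide by x^2 to reach normal form y'' + P_1(x) y' + P_2(x) y = 0 with P_1(x) = -2 + 1/x and P_2(x) = -2/x - 1/x^2.
x = 0 is a singular point because the y'-coefficient -2 + 1/x has a pole at x = 0 and the y-coefficient -2/x - 1/x^2 has a pole at x = 0.
It is a regular singular point because x P_1(x) = p(x) = 1 - 2x and x^2 P_2(x) = q(x) = -2x - 1 are polynomials, hence analytic at x = 0.
p(0) = 1,  q(0) = -1.
Indicial equation: r(r-1) + p(0) r + q(0) = 0, i.e. r^2 + (p(0) - 1) r + q(0) = 0, i.e. r^2 - 1 = 0.
Discriminant: (0)^2 - 4(-1) = 4, so r = (0 ± 2)/2.
Solving: r_1 = 1, r_2 = -1.

indicial: r^2 - 1 = 0; roots r_1 = 1, r_2 = -1


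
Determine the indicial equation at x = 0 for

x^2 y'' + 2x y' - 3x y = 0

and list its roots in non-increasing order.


Divide by x^2 to reach normal form y'' + P_1(x) y' + P_2(x) y = 0 with P_1(x) = 2/x and P_2(x) = -3/x.
x = 0 is a singular point because the y'-coefficient 2/x has a pole at x = 0 and the y-coefficient -3/x has a pole at x = 0.
It is a regular singular point because x P_1(x) = p(x) = 2 and x^2 P_2(x) = q(x) = -3x are polynomials, hence analytic at x = 0.
p(0) = 2,  q(0) = 0.
Indicial equation: r(r-1) + p(0) r + q(0) = 0, i.e. r^2 + (p(0) - 1) r + q(0) = 0, i.e. r^2 + 1 r = 0.
Discriminant: (1)^2 - 4(0) = 1, so r = (-1 ± 1)/2.
Solving: r_1 = 0, r_2 = -1.

indicial: r^2 + 1 r = 0; roots r_1 = 0, r_2 = -1


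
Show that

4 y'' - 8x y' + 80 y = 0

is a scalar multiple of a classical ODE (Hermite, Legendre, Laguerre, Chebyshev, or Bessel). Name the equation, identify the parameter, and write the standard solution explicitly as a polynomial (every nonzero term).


All three coefficients share the factor 4; dividing through by 4 gives  y'' - 2x y' + 20 y = 0.
This matches the Hermite equation y'' - 2x y' + 2n y = 0 with 2n = 20, so n = 10; the polynomial solution is H_10(x).
With y = sum_k a_k x^k, matching x^k gives (k+2)(k+1) a_{k+2} = 2(k - n) a_k = 2(k - 10) a_k. The right side vanishes at k = 10, so the series with the parity of 10 terminates at degree 10.
Standard normalization: leading coefficient of H_n is 2^n, so a_10 = 2^10 = 1024. Work downward with a_k = (k+1)(k+2) a_{k+2} / (2(k - n)):
  a_8 = (9)(10)(1024) / (2(8 - 10)) = 92160/(-4) = -23040
  a_6 = (7)(8)(-23040) / (2(6 - 10)) = -1290240/(-8) = 161280
  a_4 = (5)(6)(161280) / (2(4 - 10)) = 4838400/(-12) = -403200
  a_2 = (3)(4)(-403200) / (2(2 - 10)) = -4838400/(-16) = 302400
  a_0 = (1)(2)(302400) / (2(0 - 10)) = 604800/(-20) = -30240
Hence H_10(x) = 1024 x^10 - 23040 x^8 + 161280 x^6 - 403200 x^4 + 302400 x^2 - 30240.

H_10(x); series = 1024 x^10 - 23040 x^8 + 161280 x^6 - 403200 x^4 + 302400 x^2 - 30240


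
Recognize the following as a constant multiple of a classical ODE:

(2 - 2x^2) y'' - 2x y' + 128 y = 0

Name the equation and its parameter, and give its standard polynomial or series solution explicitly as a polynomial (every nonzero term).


All three coefficients share the factor 2; dividing through by 2 gives  (1 - x^2) y'' - x y' + 64 y = 0.
This matches the Chebyshev equation (1 - x^2) y'' - x y' + n^2 y = 0 (note the -x y' term, not -2x y') with n^2 = 64, so n = 8; the polynomial solution is T_8(x).
With y = sum_k a_k x^k, matching x^k gives (k+2)(k+1) a_{k+2} = (k^2 - n^2) a_k = (k - 8)(k + 8) a_k. The right side vanishes at k = 8, so the series with the parity of 8 terminates at degree 8.
Standard normalization: leading coefficient of T_n is 2^(n-1), so a_8 = 2^7 = 128. Work downward with a_k = (k+1)(k+2) a_{k+2} / ((k - 8)(k + 8)):
  a_6 = (7)(8)(128) / ((6 - 8)(6 + 8)) = 7168/(-28) = -256
  a_4 = (5)(6)(-256) / ((4 - 8)(4 + 8)) = -7680/(-48) = 160
  a_2 = (3)(4)(160) / ((2 - 8)(2 + 8)) = 1920/(-60) = -32
  a_0 = (1)(2)(-32) / ((0 - 8)(0 + 8)) = -64/(-64) = 1
Hence T_8(x) = 128 x^8 - 256 x^6 + 160 x^4 - 32 x^2 + 1.

T_8(x); series = 128 x^8 - 256 x^6 + 160 x^4 - 32 x^2 + 1


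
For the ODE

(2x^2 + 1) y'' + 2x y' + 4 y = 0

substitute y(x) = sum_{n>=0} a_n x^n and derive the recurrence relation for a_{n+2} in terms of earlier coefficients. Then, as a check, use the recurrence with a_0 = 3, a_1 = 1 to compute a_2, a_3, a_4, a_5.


Substitute y = sum_n a_n x^n.
(1 + 2 x^2) y'' contributes (n+2)(n+1) a_{n+2} + 2 n(n-1) a_n at x^n.
2 x y'(x) contributes 2 n a_n at x^n.
4 y(x) contributes 4 a_n at x^n.
Matching x^n: (n+2)(n+1) a_{n+2} + (2 n(n-1) + 2 n + 4) a_n = 0.
Thus a_{n+2} = (-2 n(n-1) - 2 n - 4) / ((n+1)(n+2)) * a_n.

Check with a_0 = 3, a_1 = 1 (apply the recurrence for n = 0, 1, 2, 3): a_0 = 3, a_1 = 1, a_2 = -6, a_3 = -1, a_4 = 6, a_5 = 11/10.

a_(n+2) = (-2 n(n-1) - 2 n - 4) / ((n+1)(n+2)) * a_n; check: a_0 = 3, a_1 = 1, a_2 = -6, a_3 = -1, a_4 = 6, a_5 = 11/10


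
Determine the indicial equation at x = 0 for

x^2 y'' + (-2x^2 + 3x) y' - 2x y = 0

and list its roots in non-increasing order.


Divide by x^2 to reach normal form y'' + P_1(x) y' + P_2(x) y = 0 with P_1(x) = -2 + 3/x and P_2(x) = -2/x.
x = 0 is a singular point because the y'-coefficient -2 + 3/x has a pole at x = 0 and the y-coefficient -2/x has a pole at x = 0.
It is a regular singular point because x P_1(x) = p(x) = 3 - 2x and x^2 P_2(x) = q(x) = -2x are polynomials, hence analytic at x = 0.
p(0) = 3,  q(0) = 0.
Indicial equation: r(r-1) + p(0) r + q(0) = 0, i.e. r^2 + (p(0) - 1) r + q(0) = 0, i.e. r^2 + 2 r = 0.
Discriminant: (2)^2 - 4(0) = 4, so r = (-2 ± 2)/2.
Solving: r_1 = 0, r_2 = -2.

indicial: r^2 + 2 r = 0; roots r_1 = 0, r_2 = -2


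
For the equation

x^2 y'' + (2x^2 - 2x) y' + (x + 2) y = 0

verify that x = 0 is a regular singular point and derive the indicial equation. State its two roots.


Divide by x^2 to reach normal form y'' + P_1(x) y' + P_2(x) y = 0 with P_1(x) = 2 - 2/x and P_2(x) = 1/x + 2/x^2.
x = 0 is a singular point because the y'-coefficient 2 - 2/x has a pole at x = 0 and the y-coefficient 1/x + 2/x^2 has a pole at x = 0.
It is a regular singular point because x P_1(x) = p(x) = 2x - 2 and x^2 P_2(x) = q(x) = x + 2 are polynomials, hence analytic at x = 0.
p(0) = -2,  q(0) = 2.
Indicial equation: r(r-1) + p(0) r + q(0) = 0, i.e. r^2 + (p(0) - 1) r + q(0) = 0, i.e. r^2 - 3 r + 2 = 0.
Discriminant: (-3)^2 - 4(2) = 1, so r = (3 ± 1)/2.
Solving: r_1 = 2, r_2 = 1.

indicial: r^2 - 3 r + 2 = 0; roots r_1 = 2, r_2 = 1


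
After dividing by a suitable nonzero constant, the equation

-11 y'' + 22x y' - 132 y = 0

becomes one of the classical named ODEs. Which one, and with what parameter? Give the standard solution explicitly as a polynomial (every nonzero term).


All three coefficients share the factor -11; dividing through by -11 gives  y'' - 2x y' + 12 y = 0.
This matches the Hermite equation y'' - 2x y' + 2n y = 0 with 2n = 12, so n = 6; the polynomial solution is H_6(x).
With y = sum_k a_k x^k, matching x^k gives (k+2)(k+1) a_{k+2} = 2(k - n) a_k = 2(k - 6) a_k. The right side vanishes at k = 6, so the series with the parity of 6 terminates at degree 6.
Standard normalization: leading coefficient of H_n is 2^n, so a_6 = 2^6 = 64. Work downward with a_k = (k+1)(k+2) a_{k+2} / (2(k - n)):
  a_4 = (5)(6)(64) / (2(4 - 6)) = 1920/(-4) = -480
  a_2 = (3)(4)(-480) / (2(2 - 6)) = -5760/(-8) = 720
  a_0 = (1)(2)(720) / (2(0 - 6)) = 1440/(-12) = -120
Hence H_6(x) = 64 x^6 - 480 x^4 + 720 x^2 - 120.

H_6(x); series = 64 x^6 - 480 x^4 + 720 x^2 - 120


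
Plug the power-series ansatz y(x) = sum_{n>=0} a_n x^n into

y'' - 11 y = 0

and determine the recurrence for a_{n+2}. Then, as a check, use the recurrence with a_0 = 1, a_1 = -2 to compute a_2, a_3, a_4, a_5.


Substitute y = sum_n a_n x^n into y'' + (const) y = 0.
y''(x) = sum_{n>=0} (n+2)(n+1) a_{n+2} x^n.
The ODE becomes sum_n [(n+2)(n+1) a_{n+2} - 11 a_n] x^n = 0.
Setting each coefficient to zero gives the recurrence:
  (n+2)(n+1) a_{n+2} - 11 a_n = 0,
  a_{n+2} = 11 / ((n+1)(n+2)) a_n.

Check with a_0 = 1, a_1 = -2 (apply the recurrence for n = 0, 1, 2, 3): a_0 = 1, a_1 = -2, a_2 = 11/2, a_3 = -11/3, a_4 = 121/24, a_5 = -121/60.

a_{n+2} = 11/((n+1)(n+2)) * a_n; check: a_0 = 1, a_1 = -2, a_2 = 11/2, a_3 = -11/3, a_4 = 121/24, a_5 = -121/60


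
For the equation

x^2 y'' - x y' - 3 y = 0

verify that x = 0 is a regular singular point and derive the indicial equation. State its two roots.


Divide by x^2 to reach normal form y'' + P_1(x) y' + P_2(x) y = 0 with P_1(x) = -1/x and P_2(x) = -3/x^2.
x = 0 is a singular point because the y'-coefficient -1/x has a pole at x = 0 and the y-coefficient -3/x^2 has a pole at x = 0.
It is a regular singular point because x P_1(x) = p(x) = -1 and x^2 P_2(x) = q(x) = -3 are polynomials, hence analytic at x = 0.
p(0) = -1,  q(0) = -3.
Indicial equation: r(r-1) + p(0) r + q(0) = 0, i.e. r^2 + (p(0) - 1) r + q(0) = 0, i.e. r^2 - 2 r - 3 = 0.
Discriminant: (-2)^2 - 4(-3) = 16, so r = (2 ± 4)/2.
Solving: r_1 = 3, r_2 = -1.

indicial: r^2 - 2 r - 3 = 0; roots r_1 = 3, r_2 = -1


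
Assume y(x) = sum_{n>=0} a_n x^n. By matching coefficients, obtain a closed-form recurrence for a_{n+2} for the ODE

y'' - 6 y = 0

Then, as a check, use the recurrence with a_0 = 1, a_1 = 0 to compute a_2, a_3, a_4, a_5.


Substitute y = sum_n a_n x^n into y'' + (const) y = 0.
y''(x) = sum_{n>=0} (n+2)(n+1) a_{n+2} x^n.
The ODE becomes sum_n [(n+2)(n+1) a_{n+2} - 6 a_n] x^n = 0.
Setting each coefficient to zero gives the recurrence:
  (n+2)(n+1) a_{n+2} - 6 a_n = 0,
  a_{n+2} = 6 / ((n+1)(n+2)) a_n.

Check with a_0 = 1, a_1 = 0 (apply the recurrence for n = 0, 1, 2, 3): a_0 = 1, a_1 = 0, a_2 = 3, a_3 = 0, a_4 = 3/2, a_5 = 0.

a_{n+2} = 6/((n+1)(n+2)) * a_n; check: a_0 = 1, a_1 = 0, a_2 = 3, a_3 = 0, a_4 = 3/2, a_5 = 0


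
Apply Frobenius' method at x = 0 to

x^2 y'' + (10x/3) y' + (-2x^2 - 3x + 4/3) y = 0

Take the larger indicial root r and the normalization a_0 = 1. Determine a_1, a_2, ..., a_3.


Write in Frobenius form y'' + (p(x)/x) y' + (q(x)/x^2) y = 0:
  p(x) = 10/3,  q(x) = -2x^2 - 3x + 4/3.
Indicial equation: r(r-1) + (10/3) r + (4/3) = 0 -> roots r_1 = -1, r_2 = -4/3.
Take r = r_1 = -1. Let y(x) = x^r sum_{n>=0} a_n x^n with a_0 = 1.
Substitute y = x^r sum a_n x^n and match x^{r+n}. The recurrence is
  D(n) a_n - 3 a_{n-1} - 2 a_{n-2} = 0,  where D(n) = (r+n)(r+n-1) + (10/3)(r+n) + (4/3).
  a_n = [3 a_{n-1} + 2 a_{n-2}] / D(n).
Since the indicial polynomial factors as (r - r_1)(r - r_2), D(n) = (r_1 + n - r_1)(r_1 + n - r_2) = n(n + 1/3).
Evaluating step by step (a_0 = 1):
  n = 1: D(1) = 1(1 + 1/3) = 4/3; numerator = 3(1) = 3; a_1 = (3)/(4/3) = 9/4
  n = 2: D(2) = 2(2 + 1/3) = 14/3; numerator = 3(9/4) + 2(1) = 35/4; a_2 = (35/4)/(14/3) = 15/8
  n = 3: D(3) = 3(3 + 1/3) = 10; numerator = 3(15/8) + 2(9/4) = 81/8; a_3 = (81/8)/(10) = 81/80

r = -1; a_0 = 1; a_1 = 9/4; a_2 = 15/8; a_3 = 81/80


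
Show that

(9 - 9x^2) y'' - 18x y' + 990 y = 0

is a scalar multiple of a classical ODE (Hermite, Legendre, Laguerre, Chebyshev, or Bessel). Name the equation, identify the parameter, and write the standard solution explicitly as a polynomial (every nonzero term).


All three coefficients share the factor 9; dividing through by 9 gives  (1 - x^2) y'' - 2x y' + 110 y = 0.
This matches the Legendre equation (1 - x^2) y'' - 2x y' + n(n+1) y = 0 (note the -2x y' term) with n(n+1) = 110, so n = 10; the polynomial solution is P_10(x).
With y = sum_k a_k x^k, matching x^k gives (k+2)(k+1) a_{k+2} = [k(k+1) - n(n+1)] a_k = (k - 10)(k + 11) a_k. The right side vanishes at k = 10, so the series with the parity of 10 terminates at degree 10.
Standard normalization (P_n(1) = 1): leading coefficient (2n)!/(2^n (n!)^2) = 2432902008176640000/(1024*13168189440000) = 46189/256, so a_10 = 46189/256. Work downward with a_k = (k+1)(k+2) a_{k+2} / ((k - 10)(k + 11)):
  a_8 = (9)(10)(46189/256) / ((8 - 10)(8 + 11)) = (2078505/128)/(-38) = -109395/256
  a_6 = (7)(8)(-109395/256) / ((6 - 10)(6 + 11)) = (-765765/32)/(-68) = 45045/128
  a_4 = (5)(6)(45045/128) / ((4 - 10)(4 + 11)) = (675675/64)/(-90) = -15015/128
  a_2 = (3)(4)(-15015/128) / ((2 - 10)(2 + 11)) = (-45045/32)/(-104) = 3465/256
  a_0 = (1)(2)(3465/256) / ((0 - 10)(0 + 11)) = (3465/128)/(-110) = -63/256
Hence P_10(x) = 46189 x^10/256 - 109395 x^8/256 + 45045 x^6/128 - 15015 x^4/128 + 3465 x^2/256 - 63/256.

P_10(x); series = 46189 x^10/256 - 109395 x^8/256 + 45045 x^6/128 - 15015 x^4/128 + 3465 x^2/256 - 63/256


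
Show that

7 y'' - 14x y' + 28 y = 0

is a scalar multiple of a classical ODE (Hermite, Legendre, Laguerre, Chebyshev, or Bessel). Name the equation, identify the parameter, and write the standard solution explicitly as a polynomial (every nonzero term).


All three coefficients share the factor 7; dividing through by 7 gives  y'' - 2x y' + 4 y = 0.
This matches the Hermite equation y'' - 2x y' + 2n y = 0 with 2n = 4, so n = 2; the polynomial solution is H_2(x).
With y = sum_k a_k x^k, matching x^k gives (k+2)(k+1) a_{k+2} = 2(k - n) a_k = 2(k - 2) a_k. The right side vanishes at k = 2, so the series with the parity of 2 terminates at degree 2.
Standard normalization: leading coefficient of H_n is 2^n, so a_2 = 2^2 = 4. Work downward with a_k = (k+1)(k+2) a_{k+2} / (2(k - n)):
  a_0 = (1)(2)(4) / (2(0 - 2)) = 8/(-4) = -2
Hence H_2(x) = 4 x^2 - 2.

H_2(x); series = 4 x^2 - 2


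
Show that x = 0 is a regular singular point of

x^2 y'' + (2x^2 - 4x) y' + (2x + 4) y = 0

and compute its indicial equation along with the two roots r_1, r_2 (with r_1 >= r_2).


Divide by x^2 to reach normal form y'' + P_1(x) y' + P_2(x) y = 0 with P_1(x) = 2 - 4/x and P_2(x) = 2/x + 4/x^2.
x = 0 is a singular point because the y'-coefficient 2 - 4/x has a pole at x = 0 and the y-coefficient 2/x + 4/x^2 has a pole at x = 0.
It is a regular singular point because x P_1(x) = p(x) = 2x - 4 and x^2 P_2(x) = q(x) = 2x + 4 are polynomials, hence analytic at x = 0.
p(0) = -4,  q(0) = 4.
Indicial equation: r(r-1) + p(0) r + q(0) = 0, i.e. r^2 + (p(0) - 1) r + q(0) = 0, i.e. r^2 - 5 r + 4 = 0.
Discriminant: (-5)^2 - 4(4) = 9, so r = (5 ± 3)/2.
Solving: r_1 = 4, r_2 = 1.

indicial: r^2 - 5 r + 4 = 0; roots r_1 = 4, r_2 = 1


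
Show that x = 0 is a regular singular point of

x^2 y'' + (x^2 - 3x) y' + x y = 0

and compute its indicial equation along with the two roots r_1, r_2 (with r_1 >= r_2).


Divide by x^2 to reach normal form y'' + P_1(x) y' + P_2(x) y = 0 with P_1(x) = 1 - 3/x and P_2(x) = 1/x.
x = 0 is a singular point because the y'-coefficient 1 - 3/x has a pole at x = 0 and the y-coefficient 1/x has a pole at x = 0.
It is a regular singular point because x P_1(x) = p(x) = x - 3 and x^2 P_2(x) = q(x) = x are polynomials, hence analytic at x = 0.
p(0) = -3,  q(0) = 0.
Indicial equation: r(r-1) + p(0) r + q(0) = 0, i.e. r^2 + (p(0) - 1) r + q(0) = 0, i.e. r^2 - 4 r = 0.
Discriminant: (-4)^2 - 4(0) = 16, so r = (4 ± 4)/2.
Solving: r_1 = 4, r_2 = 0.

indicial: r^2 - 4 r = 0; roots r_1 = 4, r_2 = 0


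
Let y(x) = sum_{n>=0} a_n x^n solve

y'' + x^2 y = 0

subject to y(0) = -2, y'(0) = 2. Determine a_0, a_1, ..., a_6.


Ansatz: y(x) = sum_{n>=0} a_n x^n, so y'(x) = sum_{n>=1} n a_n x^(n-1) and y''(x) = sum_{n>=2} n(n-1) a_n x^(n-2).
Substitute into P(x) y'' + Q(x) y' + R(x) y = 0 with P(x) = 1, Q(x) = 0, R(x) = x^2, and match powers of x.
Initial conditions: a_0 = -2, a_1 = 2.
Setting the coefficient of each power of x to zero and solving order by order (substituting the coefficients already found):
  x^0: 2 a_2 = 0  ->  a_2 = 0
  x^1: 6 a_3 = 0  ->  a_3 = 0
  x^2: 12 a_4 + a_0 = 0  ->  12 a_4 = -a_0 = 2  ->  a_4 = 1/6
  x^3: 20 a_5 + a_1 = 0  ->  20 a_5 = -a_1 = -2  ->  a_5 = -1/10
  x^4: 30 a_6 + a_2 = 0  ->  30 a_6 = -a_2 = 0  ->  a_6 = 0
Truncated series: y(x) = -2 + 2 x + (1/6) x^4 - (1/10) x^5 + O(x^7).

a_0 = -2; a_1 = 2; a_2 = 0; a_3 = 0; a_4 = 1/6; a_5 = -1/10; a_6 = 0


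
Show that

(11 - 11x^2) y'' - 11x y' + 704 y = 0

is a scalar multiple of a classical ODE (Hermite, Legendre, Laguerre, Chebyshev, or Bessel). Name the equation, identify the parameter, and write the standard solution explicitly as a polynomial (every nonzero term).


All three coefficients share the factor 11; dividing through by 11 gives  (1 - x^2) y'' - x y' + 64 y = 0.
This matches the Chebyshev equation (1 - x^2) y'' - x y' + n^2 y = 0 (note the -x y' term, not -2x y') with n^2 = 64, so n = 8; the polynomial solution is T_8(x).
With y = sum_k a_k x^k, matching x^k gives (k+2)(k+1) a_{k+2} = (k^2 - n^2) a_k = (k - 8)(k + 8) a_k. The right side vanishes at k = 8, so the series with the parity of 8 terminates at degree 8.
Standard normalization: leading coefficient of T_n is 2^(n-1), so a_8 = 2^7 = 128. Work downward with a_k = (k+1)(k+2) a_{k+2} / ((k - 8)(k + 8)):
  a_6 = (7)(8)(128) / ((6 - 8)(6 + 8)) = 7168/(-28) = -256
  a_4 = (5)(6)(-256) / ((4 - 8)(4 + 8)) = -7680/(-48) = 160
  a_2 = (3)(4)(160) / ((2 - 8)(2 + 8)) = 1920/(-60) = -32
  a_0 = (1)(2)(-32) / ((0 - 8)(0 + 8)) = -64/(-64) = 1
Hence T_8(x) = 128 x^8 - 256 x^6 + 160 x^4 - 32 x^2 + 1.

T_8(x); series = 128 x^8 - 256 x^6 + 160 x^4 - 32 x^2 + 1


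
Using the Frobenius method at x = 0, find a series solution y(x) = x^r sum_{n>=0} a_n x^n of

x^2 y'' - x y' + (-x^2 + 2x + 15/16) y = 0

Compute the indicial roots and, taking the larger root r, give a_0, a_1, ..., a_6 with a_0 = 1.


Write in Frobenius form y'' + (p(x)/x) y' + (q(x)/x^2) y = 0:
  p(x) = -1,  q(x) = -x^2 + 2x + 15/16.
Indicial equation: r(r-1) + (-1) r + (15/16) = 0 -> roots r_1 = 5/4, r_2 = 3/4.
Take r = r_1 = 5/4. Let y(x) = x^r sum_{n>=0} a_n x^n with a_0 = 1.
Substitute y = x^r sum a_n x^n and match x^{r+n}. The recurrence is
  D(n) a_n + 2 a_{n-1} - 1 a_{n-2} = 0,  where D(n) = (r+n)(r+n-1) + (-1)(r+n) + (15/16).
  a_n = [-2 a_{n-1} + 1 a_{n-2}] / D(n).
Since the indicial polynomial factors as (r - r_1)(r - r_2), D(n) = (r_1 + n - r_1)(r_1 + n - r_2) = n(n + 1/2).
Evaluating step by step (a_0 = 1):
  n = 1: D(1) = 1(1 + 1/2) = 3/2; numerator = -2(1) = -2; a_1 = (-2)/(3/2) = -4/3
  n = 2: D(2) = 2(2 + 1/2) = 5; numerator = -2(-4/3) + 1(1) = 11/3; a_2 = (11/3)/(5) = 11/15
  n = 3: D(3) = 3(3 + 1/2) = 21/2; numerator = -2(11/15) + 1(-4/3) = -14/5; a_3 = (-14/5)/(21/2) = -4/15
  n = 4: D(4) = 4(4 + 1/2) = 18; numerator = -2(-4/15) + 1(11/15) = 19/15; a_4 = (19/15)/(18) = 19/270
  n = 5: D(5) = 5(5 + 1/2) = 55/2; numerator = -2(19/270) + 1(-4/15) = -11/27; a_5 = (-11/27)/(55/2) = -2/135
  n = 6: D(6) = 6(6 + 1/2) = 39; numerator = -2(-2/135) + 1(19/270) = 1/10; a_6 = (1/10)/(39) = 1/390

r = 5/4; a_0 = 1; a_1 = -4/3; a_2 = 11/15; a_3 = -4/15; a_4 = 19/270; a_5 = -2/135; a_6 = 1/390


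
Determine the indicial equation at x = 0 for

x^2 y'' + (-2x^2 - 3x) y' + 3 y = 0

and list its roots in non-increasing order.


Divide by x^2 to reach normal form y'' + P_1(x) y' + P_2(x) y = 0 with P_1(x) = -2 - 3/x and P_2(x) = 3/x^2.
x = 0 is a singular point because the y'-coefficient -2 - 3/x has a pole at x = 0 and the y-coefficient 3/x^2 has a pole at x = 0.
It is a regular singular point because x P_1(x) = p(x) = -2x - 3 and x^2 P_2(x) = q(x) = 3 are polynomials, hence analytic at x = 0.
p(0) = -3,  q(0) = 3.
Indicial equation: r(r-1) + p(0) r + q(0) = 0, i.e. r^2 + (p(0) - 1) r + q(0) = 0, i.e. r^2 - 4 r + 3 = 0.
Discriminant: (-4)^2 - 4(3) = 4, so r = (4 ± 2)/2.
Solving: r_1 = 3, r_2 = 1.

indicial: r^2 - 4 r + 3 = 0; roots r_1 = 3, r_2 = 1


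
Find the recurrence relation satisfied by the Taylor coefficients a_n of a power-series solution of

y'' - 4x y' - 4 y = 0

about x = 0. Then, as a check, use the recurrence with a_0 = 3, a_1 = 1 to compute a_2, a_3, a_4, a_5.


Substitute y = sum_n a_n x^n.
y''(x) has coefficient (n+2)(n+1) a_{n+2} at x^n;
-4 x y'(x) has coefficient -4 n a_n at x^n (shift);
-4 y(x) has coefficient -4 a_n at x^n.
Matching x^n: (n+2)(n+1) a_{n+2} + (-4n - 4) a_n = 0.
Thus a_{n+2} = (4n + 4) / ((n+1)(n+2)) * a_n.

Check with a_0 = 3, a_1 = 1 (apply the recurrence for n = 0, 1, 2, 3): a_0 = 3, a_1 = 1, a_2 = 6, a_3 = 4/3, a_4 = 6, a_5 = 16/15.

a_(n+2) = (4n + 4) / ((n+1)(n+2)) * a_n; check: a_0 = 3, a_1 = 1, a_2 = 6, a_3 = 4/3, a_4 = 6, a_5 = 16/15


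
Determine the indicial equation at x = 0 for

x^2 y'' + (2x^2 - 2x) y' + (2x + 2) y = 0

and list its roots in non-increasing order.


Divide by x^2 to reach normal form y'' + P_1(x) y' + P_2(x) y = 0 with P_1(x) = 2 - 2/x and P_2(x) = 2/x + 2/x^2.
x = 0 is a singular point because the y'-coefficient 2 - 2/x has a pole at x = 0 and the y-coefficient 2/x + 2/x^2 has a pole at x = 0.
It is a regular singular point because x P_1(x) = p(x) = 2x - 2 and x^2 P_2(x) = q(x) = 2x + 2 are polynomials, hence analytic at x = 0.
p(0) = -2,  q(0) = 2.
Indicial equation: r(r-1) + p(0) r + q(0) = 0, i.e. r^2 + (p(0) - 1) r + q(0) = 0, i.e. r^2 - 3 r + 2 = 0.
Discriminant: (-3)^2 - 4(2) = 1, so r = (3 ± 1)/2.
Solving: r_1 = 2, r_2 = 1.

indicial: r^2 - 3 r + 2 = 0; roots r_1 = 2, r_2 = 1


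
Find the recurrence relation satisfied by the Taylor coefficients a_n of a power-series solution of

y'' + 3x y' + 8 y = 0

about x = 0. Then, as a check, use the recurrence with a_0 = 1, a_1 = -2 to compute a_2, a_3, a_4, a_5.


Substitute y = sum_n a_n x^n.
y''(x) has coefficient (n+2)(n+1) a_{n+2} at x^n;
3 x y'(x) has coefficient 3 n a_n at x^n (shift);
8 y(x) has coefficient 8 a_n at x^n.
Matching x^n: (n+2)(n+1) a_{n+2} + (3n + 8) a_n = 0.
Thus a_{n+2} = (-3n - 8) / ((n+1)(n+2)) * a_n.

Check with a_0 = 1, a_1 = -2 (apply the recurrence for n = 0, 1, 2, 3): a_0 = 1, a_1 = -2, a_2 = -4, a_3 = 11/3, a_4 = 14/3, a_5 = -187/60.

a_(n+2) = (-3n - 8) / ((n+1)(n+2)) * a_n; check: a_0 = 1, a_1 = -2, a_2 = -4, a_3 = 11/3, a_4 = 14/3, a_5 = -187/60


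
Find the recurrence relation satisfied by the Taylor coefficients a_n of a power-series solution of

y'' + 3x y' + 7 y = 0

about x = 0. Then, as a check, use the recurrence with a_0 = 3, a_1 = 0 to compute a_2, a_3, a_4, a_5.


Substitute y = sum_n a_n x^n.
y''(x) has coefficient (n+2)(n+1) a_{n+2} at x^n;
3 x y'(x) has coefficient 3 n a_n at x^n (shift);
7 y(x) has coefficient 7 a_n at x^n.
Matching x^n: (n+2)(n+1) a_{n+2} + (3n + 7) a_n = 0.
Thus a_{n+2} = (-3n - 7) / ((n+1)(n+2)) * a_n.

Check with a_0 = 3, a_1 = 0 (apply the recurrence for n = 0, 1, 2, 3): a_0 = 3, a_1 = 0, a_2 = -21/2, a_3 = 0, a_4 = 91/8, a_5 = 0.

a_(n+2) = (-3n - 7) / ((n+1)(n+2)) * a_n; check: a_0 = 3, a_1 = 0, a_2 = -21/2, a_3 = 0, a_4 = 91/8, a_5 = 0


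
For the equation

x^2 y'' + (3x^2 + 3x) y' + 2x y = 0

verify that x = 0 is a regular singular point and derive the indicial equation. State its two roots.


Divide by x^2 to reach normal form y'' + P_1(x) y' + P_2(x) y = 0 with P_1(x) = 3 + 3/x and P_2(x) = 2/x.
x = 0 is a singular point because the y'-coefficient 3 + 3/x has a pole at x = 0 and the y-coefficient 2/x has a pole at x = 0.
It is a regular singular point because x P_1(x) = p(x) = 3x + 3 and x^2 P_2(x) = q(x) = 2x are polynomials, hence analytic at x = 0.
p(0) = 3,  q(0) = 0.
Indicial equation: r(r-1) + p(0) r + q(0) = 0, i.e. r^2 + (p(0) - 1) r + q(0) = 0, i.e. r^2 + 2 r = 0.
Discriminant: (2)^2 - 4(0) = 4, so r = (-2 ± 2)/2.
Solving: r_1 = 0, r_2 = -2.

indicial: r^2 + 2 r = 0; roots r_1 = 0, r_2 = -2


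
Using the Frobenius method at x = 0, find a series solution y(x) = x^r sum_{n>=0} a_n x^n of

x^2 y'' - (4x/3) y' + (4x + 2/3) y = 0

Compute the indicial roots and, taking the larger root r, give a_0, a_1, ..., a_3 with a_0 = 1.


Write in Frobenius form y'' + (p(x)/x) y' + (q(x)/x^2) y = 0:
  p(x) = -4/3,  q(x) = 4x + 2/3.
Indicial equation: r(r-1) + (-4/3) r + (2/3) = 0 -> roots r_1 = 2, r_2 = 1/3.
Take r = r_1 = 2. Let y(x) = x^r sum_{n>=0} a_n x^n with a_0 = 1.
Substitute y = x^r sum a_n x^n and match x^{r+n}. The recurrence is
  D(n) a_n + 4 a_{n-1} = 0,  where D(n) = (r+n)(r+n-1) + (-4/3)(r+n) + (2/3).
  a_n = -4 / D(n) * a_{n-1}.
Since the indicial polynomial factors as (r - r_1)(r - r_2), D(n) = (r_1 + n - r_1)(r_1 + n - r_2) = n(n + 5/3).
Evaluating step by step (a_0 = 1):
  n = 1: D(1) = 1(1 + 5/3) = 8/3; numerator = -4(1) = -4; a_1 = (-4)/(8/3) = -3/2
  n = 2: D(2) = 2(2 + 5/3) = 22/3; numerator = -4(-3/2) = 6; a_2 = (6)/(22/3) = 9/11
  n = 3: D(3) = 3(3 + 5/3) = 14; numerator = -4(9/11) = -36/11; a_3 = (-36/11)/(14) = -18/77

r = 2; a_0 = 1; a_1 = -3/2; a_2 = 9/11; a_3 = -18/77


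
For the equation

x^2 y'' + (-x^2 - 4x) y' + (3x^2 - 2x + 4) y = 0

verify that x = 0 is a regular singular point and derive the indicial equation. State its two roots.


Divide by x^2 to reach normal form y'' + P_1(x) y' + P_2(x) y = 0 with P_1(x) = -1 - 4/x and P_2(x) = 3 - 2/x + 4/x^2.
x = 0 is a singular point because the y'-coefficient -1 - 4/x has a pole at x = 0 and the y-coefficient 3 - 2/x + 4/x^2 has a pole at x = 0.
It is a regular singular point because x P_1(x) = p(x) = -x - 4 and x^2 P_2(x) = q(x) = 3x^2 - 2x + 4 are polynomials, hence analytic at x = 0.
p(0) = -4,  q(0) = 4.
Indicial equation: r(r-1) + p(0) r + q(0) = 0, i.e. r^2 + (p(0) - 1) r + q(0) = 0, i.e. r^2 - 5 r + 4 = 0.
Discriminant: (-5)^2 - 4(4) = 9, so r = (5 ± 3)/2.
Solving: r_1 = 4, r_2 = 1.

indicial: r^2 - 5 r + 4 = 0; roots r_1 = 4, r_2 = 1


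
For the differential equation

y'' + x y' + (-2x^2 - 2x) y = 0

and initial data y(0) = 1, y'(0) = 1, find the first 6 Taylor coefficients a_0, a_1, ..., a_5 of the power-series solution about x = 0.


Ansatz: y(x) = sum_{n>=0} a_n x^n, so y'(x) = sum_{n>=1} n a_n x^(n-1) and y''(x) = sum_{n>=2} n(n-1) a_n x^(n-2).
Substitute into P(x) y'' + Q(x) y' + R(x) y = 0 with P(x) = 1, Q(x) = x, R(x) = -2x^2 - 2x, and match powers of x.
Initial conditions: a_0 = 1, a_1 = 1.
Setting the coefficient of each power of x to zero and solving order by order (substituting the coefficients already found):
  x^0: 2 a_2 = 0  ->  a_2 = 0
  x^1: 6 a_3 + a_1 - 2 a_0 = 0  ->  6 a_3 = -a_1 + 2 a_0 = 1  ->  a_3 = 1/6
  x^2: 12 a_4 + 2 a_2 - 2 a_1 - 2 a_0 = 0  ->  12 a_4 = -2 a_2 + 2 a_1 + 2 a_0 = 4  ->  a_4 = 1/3
  x^3: 20 a_5 + 3 a_3 - 2 a_2 - 2 a_1 = 0  ->  20 a_5 = -3 a_3 + 2 a_2 + 2 a_1 = 3/2  ->  a_5 = 3/40
Truncated series: y(x) = 1 + x + (1/6) x^3 + (1/3) x^4 + (3/40) x^5 + O(x^6).

a_0 = 1; a_1 = 1; a_2 = 0; a_3 = 1/6; a_4 = 1/3; a_5 = 3/40


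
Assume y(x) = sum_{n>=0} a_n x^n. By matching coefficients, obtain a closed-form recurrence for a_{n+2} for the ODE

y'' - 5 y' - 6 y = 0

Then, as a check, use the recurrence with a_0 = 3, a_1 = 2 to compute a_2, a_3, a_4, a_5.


Substitute y = sum_n a_n x^n.
y''(x) has coefficient (n+2)(n+1) a_{n+2} at x^n;
-5 y'(x) has coefficient -5 (n+1) a_{n+1} at x^n;
-6 y(x) has coefficient -6 a_n at x^n.
Matching x^n: (n+2)(n+1) a_{n+2} - 5 (n+1) a_{n+1} - 6 a_n = 0.
Thus a_{n+2} = [5 (n+1) a_{n+1} + 6 a_n] / ((n+1)(n+2)).

Check with a_0 = 3, a_1 = 2 (apply the recurrence for n = 0, 1, 2, 3): a_0 = 3, a_1 = 2, a_2 = 14, a_3 = 76/3, a_4 = 116/3, a_5 = 694/15.

a_(n+2) = [5 (n+1) a_(n+1) + 6 a_n] / ((n+1)(n+2)); check: a_0 = 3, a_1 = 2, a_2 = 14, a_3 = 76/3, a_4 = 116/3, a_5 = 694/15


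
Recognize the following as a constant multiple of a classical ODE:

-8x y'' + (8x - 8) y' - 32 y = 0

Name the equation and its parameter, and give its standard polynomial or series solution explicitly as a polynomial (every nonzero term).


All three coefficients share the factor -8; dividing through by -8 gives  x y'' + (1 - x) y' + 4 y = 0.
This matches the Laguerre equation x y'' + (1 - x) y' + n y = 0 with n = 4; the polynomial solution is L_4(x).
With y = sum_k a_k x^k, matching x^k gives (k+1)k a_{k+1} + (k+1) a_{k+1} - k a_k + n a_k = 0, i.e. (k+1)^2 a_{k+1} = (k - n) a_k = (k - 4) a_k. The right side vanishes at k = 4, so the series terminates at degree 4.
Standard normalization L_n(0) = 1 gives a_0 = 1. Work upward with a_{k+1} = (k - 4) a_k / (k+1)^2:
  a_1 = (0 - 4)(1) / 1^2 = -4/1 = -4
  a_2 = (1 - 4)(-4) / 2^2 = 12/4 = 3
  a_3 = (2 - 4)(3) / 3^2 = -6/9 = -2/3
  a_4 = (3 - 4)(-2/3) / 4^2 = (2/3)/16 = 1/24
Hence L_4(x) = x^4/24 - 2 x^3/3 + 3 x^2 - 4 x + 1.

L_4(x); series = x^4/24 - 2 x^3/3 + 3 x^2 - 4 x + 1


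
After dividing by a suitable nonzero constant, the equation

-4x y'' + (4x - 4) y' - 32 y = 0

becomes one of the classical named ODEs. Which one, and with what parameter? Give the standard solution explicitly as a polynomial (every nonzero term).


All three coefficients share the factor -4; dividing through by -4 gives  x y'' + (1 - x) y' + 8 y = 0.
This matches the Laguerre equation x y'' + (1 - x) y' + n y = 0 with n = 8; the polynomial solution is L_8(x).
With y = sum_k a_k x^k, matching x^k gives (k+1)k a_{k+1} + (k+1) a_{k+1} - k a_k + n a_k = 0, i.e. (k+1)^2 a_{k+1} = (k - n) a_k = (k - 8) a_k. The right side vanishes at k = 8, so the series terminates at degree 8.
Standard normalization L_n(0) = 1 gives a_0 = 1. Work upward with a_{k+1} = (k - 8) a_k / (k+1)^2:
  a_1 = (0 - 8)(1) / 1^2 = -8/1 = -8
  a_2 = (1 - 8)(-8) / 2^2 = 56/4 = 14
  a_3 = (2 - 8)(14) / 3^2 = -84/9 = -28/3
  a_4 = (3 - 8)(-28/3) / 4^2 = (140/3)/16 = 35/12
  a_5 = (4 - 8)(35/12) / 5^2 = (-35/3)/25 = -7/15
  a_6 = (5 - 8)(-7/15) / 6^2 = (7/5)/36 = 7/180
  a_7 = (6 - 8)(7/180) / 7^2 = (-7/90)/49 = -1/630
  a_8 = (7 - 8)(-1/630) / 8^2 = (1/630)/64 = 1/40320
Hence L_8(x) = x^8/40320 - x^7/630 + 7 x^6/180 - 7 x^5/15 + 35 x^4/12 - 28 x^3/3 + 14 x^2 - 8 x + 1.

L_8(x); series = x^8/40320 - x^7/630 + 7 x^6/180 - 7 x^5/15 + 35 x^4/12 - 28 x^3/3 + 14 x^2 - 8 x + 1


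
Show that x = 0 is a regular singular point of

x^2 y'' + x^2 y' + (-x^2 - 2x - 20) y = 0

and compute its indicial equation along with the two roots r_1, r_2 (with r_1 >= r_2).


Divide by x^2 to reach normal form y'' + P_1(x) y' + P_2(x) y = 0 with P_1(x) = 1 and P_2(x) = -1 - 2/x - 20/x^2.
x = 0 is a singular point because the y-coefficient -1 - 2/x - 20/x^2 has a pole at x = 0.
It is a regular singular point because x P_1(x) = p(x) = x and x^2 P_2(x) = q(x) = -x^2 - 2x - 20 are polynomials, hence analytic at x = 0.
p(0) = 0,  q(0) = -20.
Indicial equation: r(r-1) + p(0) r + q(0) = 0, i.e. r^2 + (p(0) - 1) r + q(0) = 0, i.e. r^2 - 1 r - 20 = 0.
Discriminant: (-1)^2 - 4(-20) = 81, so r = (1 ± 9)/2.
Solving: r_1 = 5, r_2 = -4.

indicial: r^2 - 1 r - 20 = 0; roots r_1 = 5, r_2 = -4


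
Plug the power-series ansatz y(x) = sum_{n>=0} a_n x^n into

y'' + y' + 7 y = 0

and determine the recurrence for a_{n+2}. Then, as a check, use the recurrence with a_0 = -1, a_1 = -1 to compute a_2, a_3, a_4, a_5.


Substitute y = sum_n a_n x^n.
y''(x) has coefficient (n+2)(n+1) a_{n+2} at x^n;
y'(x) has coefficient (n+1) a_{n+1} at x^n;
7 y(x) has coefficient 7 a_n at x^n.
Matching x^n: (n+2)(n+1) a_{n+2} + (n+1) a_{n+1} + 7 a_n = 0.
Thus a_{n+2} = [-(n+1) a_{n+1} - 7 a_n] / ((n+1)(n+2)).

Check with a_0 = -1, a_1 = -1 (apply the recurrence for n = 0, 1, 2, 3): a_0 = -1, a_1 = -1, a_2 = 4, a_3 = -1/6, a_4 = -55/24, a_5 = 31/60.

a_(n+2) = [-(n+1) a_(n+1) - 7 a_n] / ((n+1)(n+2)); check: a_0 = -1, a_1 = -1, a_2 = 4, a_3 = -1/6, a_4 = -55/24, a_5 = 31/60


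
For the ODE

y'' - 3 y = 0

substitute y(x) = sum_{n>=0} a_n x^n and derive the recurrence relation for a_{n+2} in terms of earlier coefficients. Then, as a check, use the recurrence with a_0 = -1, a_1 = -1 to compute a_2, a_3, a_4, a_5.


Substitute y = sum_n a_n x^n into y'' + (const) y = 0.
y''(x) = sum_{n>=0} (n+2)(n+1) a_{n+2} x^n.
The ODE becomes sum_n [(n+2)(n+1) a_{n+2} - 3 a_n] x^n = 0.
Setting each coefficient to zero gives the recurrence:
  (n+2)(n+1) a_{n+2} - 3 a_n = 0,
  a_{n+2} = 3 / ((n+1)(n+2)) a_n.

Check with a_0 = -1, a_1 = -1 (apply the recurrence for n = 0, 1, 2, 3): a_0 = -1, a_1 = -1, a_2 = -3/2, a_3 = -1/2, a_4 = -3/8, a_5 = -3/40.

a_{n+2} = 3/((n+1)(n+2)) * a_n; check: a_0 = -1, a_1 = -1, a_2 = -3/2, a_3 = -1/2, a_4 = -3/8, a_5 = -3/40


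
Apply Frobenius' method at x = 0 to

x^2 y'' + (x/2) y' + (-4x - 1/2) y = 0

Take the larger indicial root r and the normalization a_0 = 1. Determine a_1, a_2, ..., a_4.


Write in Frobenius form y'' + (p(x)/x) y' + (q(x)/x^2) y = 0:
  p(x) = 1/2,  q(x) = -4x - 1/2.
Indicial equation: r(r-1) + (1/2) r + (-1/2) = 0 -> roots r_1 = 1, r_2 = -1/2.
Take r = r_1 = 1. Let y(x) = x^r sum_{n>=0} a_n x^n with a_0 = 1.
Substitute y = x^r sum a_n x^n and match x^{r+n}. The recurrence is
  D(n) a_n - 4 a_{n-1} = 0,  where D(n) = (r+n)(r+n-1) + (1/2)(r+n) + (-1/2).
  a_n = 4 / D(n) * a_{n-1}.
Since the indicial polynomial factors as (r - r_1)(r - r_2), D(n) = (r_1 + n - r_1)(r_1 + n - r_2) = n(n + 3/2).
Evaluating step by step (a_0 = 1):
  n = 1: D(1) = 1(1 + 3/2) = 5/2; numerator = 4(1) = 4; a_1 = (4)/(5/2) = 8/5
  n = 2: D(2) = 2(2 + 3/2) = 7; numerator = 4(8/5) = 32/5; a_2 = (32/5)/(7) = 32/35
  n = 3: D(3) = 3(3 + 3/2) = 27/2; numerator = 4(32/35) = 128/35; a_3 = (128/35)/(27/2) = 256/945
  n = 4: D(4) = 4(4 + 3/2) = 22; numerator = 4(256/945) = 1024/945; a_4 = (1024/945)/(22) = 512/10395

r = 1; a_0 = 1; a_1 = 8/5; a_2 = 32/35; a_3 = 256/945; a_4 = 512/10395
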